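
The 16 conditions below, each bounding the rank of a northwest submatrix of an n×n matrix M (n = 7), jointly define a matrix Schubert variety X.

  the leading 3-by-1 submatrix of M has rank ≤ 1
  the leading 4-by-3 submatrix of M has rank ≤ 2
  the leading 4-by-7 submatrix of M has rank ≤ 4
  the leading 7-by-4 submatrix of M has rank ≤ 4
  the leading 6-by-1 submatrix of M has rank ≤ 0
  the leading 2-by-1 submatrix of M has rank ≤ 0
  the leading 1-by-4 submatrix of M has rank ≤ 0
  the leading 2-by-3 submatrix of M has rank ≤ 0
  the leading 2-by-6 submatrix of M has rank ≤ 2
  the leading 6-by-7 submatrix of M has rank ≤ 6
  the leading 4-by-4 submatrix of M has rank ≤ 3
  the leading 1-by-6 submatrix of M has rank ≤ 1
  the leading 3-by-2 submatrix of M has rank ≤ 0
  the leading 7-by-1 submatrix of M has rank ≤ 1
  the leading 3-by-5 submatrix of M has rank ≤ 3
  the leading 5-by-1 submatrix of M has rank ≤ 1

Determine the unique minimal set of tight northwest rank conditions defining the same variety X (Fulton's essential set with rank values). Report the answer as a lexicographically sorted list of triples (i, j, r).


Propagating the 16 rank bounds to every northwest block:

  R[1]: 0  0  0  0  1  1  1
  R[2]: 0  0  0  1  2  2  2
  R[3]: 0  0  1  2  3  3  3
  R[4]: 0  1  2  3  4  4  4
  R[5]: 0  1  2  3  4  5  5
  R[6]: 0  1  2  3  4  5  6
  R[7]: 1  2  3  4  5  6  7

second differences of R give the permutation w = (5, 4, 3, 2, 6, 7, 1).

Rothe diagram D(w) (12 cells), 4 SE-corners (essential conditions):

[(1, 4, 0), (2, 3, 0), (3, 2, 0), (6, 1, 0)]


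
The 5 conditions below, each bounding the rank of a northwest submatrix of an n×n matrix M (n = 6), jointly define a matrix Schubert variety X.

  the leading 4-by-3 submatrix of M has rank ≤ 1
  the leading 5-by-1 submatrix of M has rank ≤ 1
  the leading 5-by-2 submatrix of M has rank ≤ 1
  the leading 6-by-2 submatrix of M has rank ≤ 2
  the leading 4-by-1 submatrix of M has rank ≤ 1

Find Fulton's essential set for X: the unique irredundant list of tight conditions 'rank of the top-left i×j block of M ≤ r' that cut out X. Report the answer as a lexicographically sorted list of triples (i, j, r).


Rank table r_w(6×6) implied by the 5 constraints:

  row 1: 1  1  1  1  1  1
  row 2: 1  1  1  2  2  2
  row 3: 1  1  1  2  3  3
  row 4: 1  1  1  2  3  4
  row 5: 1  1  2  3  4  5
  row 6: 1  2  3  4  5  6

second differences of R give the permutation w = (1, 4, 5, 6, 3, 2).

Fulton essential set (2 of the 7 Rothe cells):

[(4, 3, 1), (5, 2, 1)]


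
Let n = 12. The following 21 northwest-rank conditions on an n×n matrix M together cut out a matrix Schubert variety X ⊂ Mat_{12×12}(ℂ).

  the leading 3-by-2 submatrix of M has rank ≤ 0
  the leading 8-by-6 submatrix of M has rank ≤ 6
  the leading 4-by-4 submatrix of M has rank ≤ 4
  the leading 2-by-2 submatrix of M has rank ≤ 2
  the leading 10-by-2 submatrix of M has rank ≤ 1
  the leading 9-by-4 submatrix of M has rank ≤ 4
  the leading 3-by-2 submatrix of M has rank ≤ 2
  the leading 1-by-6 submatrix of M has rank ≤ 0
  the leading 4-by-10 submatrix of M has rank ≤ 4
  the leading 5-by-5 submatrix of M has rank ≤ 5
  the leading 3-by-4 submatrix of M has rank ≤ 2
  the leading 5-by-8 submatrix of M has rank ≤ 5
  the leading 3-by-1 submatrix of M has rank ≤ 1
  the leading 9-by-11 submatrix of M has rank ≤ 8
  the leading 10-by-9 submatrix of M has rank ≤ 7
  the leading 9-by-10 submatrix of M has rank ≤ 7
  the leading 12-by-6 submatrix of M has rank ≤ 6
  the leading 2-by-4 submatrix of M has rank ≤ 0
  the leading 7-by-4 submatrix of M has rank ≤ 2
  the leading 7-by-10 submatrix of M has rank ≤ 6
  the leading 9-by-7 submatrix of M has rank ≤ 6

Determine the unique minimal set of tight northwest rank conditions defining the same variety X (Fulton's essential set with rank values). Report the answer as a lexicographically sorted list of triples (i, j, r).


Propagating the 21 rank bounds to every northwest block:

  i=1: 0  0  0  0  0  0  1  1  1  1  1  1
  i=2: 0  0  0  0  1  1  2  2  2  2  2  2
  i=3: 0  0  1  1  2  2  3  3  3  3  3  3
  i=4: 1  1  2  2  3  3  4  4  4  4  4  4
  i=5: 1  1  2  2  3  4  5  5  5  5  5  5
  i=6: 1  1  2  2  3  4  5  6  6  6  6  6
  i=7: 1  1  2  2  3  4  5  6  6  6  7  7
  i=8: 1  1  2  3  4  5  6  7  7  7  8  8
  i=9: 1  1  2  3  4  5  6  7  7  7  8  9
  i=10: 1  1  2  3  4  5  6  7  7  8  9  10
  i=11: 1  2  3  4  5  6  7  8  8  9  10  11
  i=12: 1  2  3  4  5  6  7  8  9  10  11  12

so w = (7, 5, 3, 1, 6, 8, 11, 4, 12, 10, 2, 9).

ℓ(w)=26; the 8 essential cells (i,j,r):

[(1, 6, 0), (2, 4, 0), (3, 2, 0), (7, 4, 2), (7, 10, 6), (9, 10, 7), (10, 2, 1), (10, 9, 7)]


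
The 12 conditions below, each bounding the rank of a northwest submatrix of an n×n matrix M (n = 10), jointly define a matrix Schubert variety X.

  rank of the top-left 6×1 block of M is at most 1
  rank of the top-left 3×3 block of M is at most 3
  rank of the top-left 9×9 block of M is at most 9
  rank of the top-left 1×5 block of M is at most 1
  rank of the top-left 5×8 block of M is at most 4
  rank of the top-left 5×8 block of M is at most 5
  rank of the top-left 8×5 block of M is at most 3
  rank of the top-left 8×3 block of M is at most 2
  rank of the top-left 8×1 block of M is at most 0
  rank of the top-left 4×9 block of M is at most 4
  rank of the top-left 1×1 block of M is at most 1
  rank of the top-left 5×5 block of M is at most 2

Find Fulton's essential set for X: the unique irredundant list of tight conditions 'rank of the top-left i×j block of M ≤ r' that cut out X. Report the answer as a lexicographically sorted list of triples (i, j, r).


Propagating the 12 rank bounds to every northwest block:

  row 1: 0 1 1 1 1 1 1 1 1 1
  row 2: 0 1 2 2 2 2 2 2 2 2
  row 3: 0 1 2 2 2 3 3 3 3 3
  row 4: 0 1 2 2 2 3 4 4 4 4
  row 5: 0 1 2 2 2 3 4 4 5 5
  row 6: 0 1 2 3 3 4 5 5 6 6
  row 7: 0 1 2 3 3 4 5 6 7 7
  row 8: 0 1 2 3 3 4 5 6 7 8
  row 9: 1 2 3 4 4 5 6 7 8 9
  row 10: 1 2 3 4 5 6 7 8 9 10

so w = (2, 3, 6, 7, 9, 4, 8, 10, 1, 5).

|D(w)|=17, |Ess(w)|=4:

[(5, 5, 2), (5, 8, 4), (8, 1, 0), (8, 5, 3)]


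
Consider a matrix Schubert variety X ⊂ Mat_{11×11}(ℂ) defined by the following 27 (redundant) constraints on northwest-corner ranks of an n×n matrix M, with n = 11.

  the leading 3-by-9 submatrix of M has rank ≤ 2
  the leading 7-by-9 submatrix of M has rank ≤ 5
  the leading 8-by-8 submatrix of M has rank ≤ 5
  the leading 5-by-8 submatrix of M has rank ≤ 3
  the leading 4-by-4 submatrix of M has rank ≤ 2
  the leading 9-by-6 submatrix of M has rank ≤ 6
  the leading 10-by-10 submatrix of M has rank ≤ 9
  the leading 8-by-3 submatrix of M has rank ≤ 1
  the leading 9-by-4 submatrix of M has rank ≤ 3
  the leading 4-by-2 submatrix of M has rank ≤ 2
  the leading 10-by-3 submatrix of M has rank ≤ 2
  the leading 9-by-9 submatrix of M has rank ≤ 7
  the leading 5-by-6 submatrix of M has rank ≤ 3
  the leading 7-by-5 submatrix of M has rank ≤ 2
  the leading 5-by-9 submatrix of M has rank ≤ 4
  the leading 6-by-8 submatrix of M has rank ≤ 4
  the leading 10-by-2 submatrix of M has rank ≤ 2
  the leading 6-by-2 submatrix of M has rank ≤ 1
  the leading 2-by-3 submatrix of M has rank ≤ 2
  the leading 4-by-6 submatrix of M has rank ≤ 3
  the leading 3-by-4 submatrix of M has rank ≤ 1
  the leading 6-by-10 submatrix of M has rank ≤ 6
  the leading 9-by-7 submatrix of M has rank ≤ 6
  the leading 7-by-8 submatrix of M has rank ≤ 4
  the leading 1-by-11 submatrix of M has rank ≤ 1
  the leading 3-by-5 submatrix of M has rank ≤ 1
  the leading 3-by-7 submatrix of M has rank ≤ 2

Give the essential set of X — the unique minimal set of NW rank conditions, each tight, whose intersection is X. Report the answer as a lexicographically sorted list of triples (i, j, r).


Reconstructing r_w from the 27 given conditions:

  R[1]: 1, 1, 1, 1, 1, 1, 1, 1, 1, 1, 1
  R[2]: 1, 1, 1, 1, 1, 2, 2, 2, 2, 2, 2
  R[3]: 1, 1, 1, 1, 1, 2, 2, 2, 2, 3, 3
  R[4]: 1, 1, 1, 2, 2, 3, 3, 3, 3, 4, 4
  R[5]: 1, 1, 1, 2, 2, 3, 3, 3, 4, 5, 5
  R[6]: 1, 1, 1, 2, 2, 3, 4, 4, 5, 6, 6
  R[7]: 1, 1, 1, 2, 2, 3, 4, 4, 5, 6, 7
  R[8]: 1, 1, 1, 2, 3, 4, 5, 5, 6, 7, 8
  R[9]: 1, 2, 2, 3, 4, 5, 6, 6, 7, 8, 9
  R[10]: 1, 2, 2, 3, 4, 5, 6, 7, 8, 9, 10
  R[11]: 1, 2, 3, 4, 5, 6, 7, 8, 9, 10, 11

reading off 1-entries of Δ²R: w = (1, 6, 10, 4, 9, 7, 11, 5, 2, 8, 3).

|D(w)|=28, |Ess(w)|=7:

[(3, 5, 1), (3, 9, 2), (5, 8, 3), (7, 5, 2), (7, 8, 4), (8, 3, 1), (10, 3, 2)]


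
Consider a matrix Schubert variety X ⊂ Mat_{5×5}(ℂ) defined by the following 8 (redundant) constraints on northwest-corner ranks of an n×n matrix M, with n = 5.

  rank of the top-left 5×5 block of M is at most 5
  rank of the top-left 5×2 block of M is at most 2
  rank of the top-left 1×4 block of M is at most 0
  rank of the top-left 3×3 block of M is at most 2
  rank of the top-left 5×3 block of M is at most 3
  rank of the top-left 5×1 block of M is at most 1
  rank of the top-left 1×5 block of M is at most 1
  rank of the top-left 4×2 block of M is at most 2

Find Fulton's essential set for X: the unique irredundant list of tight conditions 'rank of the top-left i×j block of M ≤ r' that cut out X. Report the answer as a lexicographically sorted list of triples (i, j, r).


Rank table r_w(5×5) implied by the 8 constraints:

  R[1]: 0, 0, 0, 0, 1
  R[2]: 1, 1, 1, 1, 2
  R[3]: 1, 2, 2, 2, 3
  R[4]: 1, 2, 3, 3, 4
  R[5]: 1, 2, 3, 4, 5

reading off 1-entries of Δ²R: w = (5, 1, 2, 3, 4).

1 SE-corner of the 4-cell Rothe diagram gives Ess(w):

[(1, 4, 0)]


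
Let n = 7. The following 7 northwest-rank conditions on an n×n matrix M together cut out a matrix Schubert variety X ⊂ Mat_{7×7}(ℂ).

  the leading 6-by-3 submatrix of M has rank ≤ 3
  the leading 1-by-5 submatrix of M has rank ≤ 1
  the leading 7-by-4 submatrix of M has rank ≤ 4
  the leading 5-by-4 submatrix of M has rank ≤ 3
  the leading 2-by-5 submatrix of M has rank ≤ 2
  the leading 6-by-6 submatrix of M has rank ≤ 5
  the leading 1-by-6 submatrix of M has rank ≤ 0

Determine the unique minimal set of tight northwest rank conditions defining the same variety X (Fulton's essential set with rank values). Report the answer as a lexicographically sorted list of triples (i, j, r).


The tightest implied rank at each (i,j), from the 7 conditions:

  R[1]: 0 0 0 0 0 0 1
  R[2]: 1 1 1 1 1 1 2
  R[3]: 1 2 2 2 2 2 3
  R[4]: 1 2 3 3 3 3 4
  R[5]: 1 2 3 3 4 4 5
  R[6]: 1 2 3 4 5 5 6
  R[7]: 1 2 3 4 5 6 7

hence w(1..7) = (7, 1, 2, 3, 5, 4, 6).

D(w) has 7 cells with 2 SE-corners; essential set:

[(1, 6, 0), (5, 4, 3)]


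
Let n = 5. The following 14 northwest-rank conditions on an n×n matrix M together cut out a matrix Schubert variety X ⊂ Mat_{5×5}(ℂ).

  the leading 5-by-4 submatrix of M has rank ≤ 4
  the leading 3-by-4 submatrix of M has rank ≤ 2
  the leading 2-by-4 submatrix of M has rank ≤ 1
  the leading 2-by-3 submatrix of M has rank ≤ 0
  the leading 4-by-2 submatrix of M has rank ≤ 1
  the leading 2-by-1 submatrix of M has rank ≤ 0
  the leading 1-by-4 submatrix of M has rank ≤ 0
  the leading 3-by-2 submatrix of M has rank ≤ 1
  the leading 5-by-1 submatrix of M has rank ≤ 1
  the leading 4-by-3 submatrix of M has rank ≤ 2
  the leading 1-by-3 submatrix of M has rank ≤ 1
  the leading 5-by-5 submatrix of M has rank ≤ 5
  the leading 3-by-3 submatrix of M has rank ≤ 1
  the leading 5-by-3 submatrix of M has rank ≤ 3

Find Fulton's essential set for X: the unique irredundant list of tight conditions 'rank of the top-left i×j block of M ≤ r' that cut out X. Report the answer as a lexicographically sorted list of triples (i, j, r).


Computing R[i][j] = min implied NW-rank bound (n=5, 14 conditions):

  i=1: 0 0 0 0 1
  i=2: 0 0 0 1 2
  i=3: 1 1 1 2 3
  i=4: 1 1 2 3 4
  i=5: 1 2 3 4 5

second differences of R give the permutation w = (5, 4, 1, 3, 2).

Fulton essential set (3 of the 8 Rothe cells):

[(1, 4, 0), (2, 3, 0), (4, 2, 1)]


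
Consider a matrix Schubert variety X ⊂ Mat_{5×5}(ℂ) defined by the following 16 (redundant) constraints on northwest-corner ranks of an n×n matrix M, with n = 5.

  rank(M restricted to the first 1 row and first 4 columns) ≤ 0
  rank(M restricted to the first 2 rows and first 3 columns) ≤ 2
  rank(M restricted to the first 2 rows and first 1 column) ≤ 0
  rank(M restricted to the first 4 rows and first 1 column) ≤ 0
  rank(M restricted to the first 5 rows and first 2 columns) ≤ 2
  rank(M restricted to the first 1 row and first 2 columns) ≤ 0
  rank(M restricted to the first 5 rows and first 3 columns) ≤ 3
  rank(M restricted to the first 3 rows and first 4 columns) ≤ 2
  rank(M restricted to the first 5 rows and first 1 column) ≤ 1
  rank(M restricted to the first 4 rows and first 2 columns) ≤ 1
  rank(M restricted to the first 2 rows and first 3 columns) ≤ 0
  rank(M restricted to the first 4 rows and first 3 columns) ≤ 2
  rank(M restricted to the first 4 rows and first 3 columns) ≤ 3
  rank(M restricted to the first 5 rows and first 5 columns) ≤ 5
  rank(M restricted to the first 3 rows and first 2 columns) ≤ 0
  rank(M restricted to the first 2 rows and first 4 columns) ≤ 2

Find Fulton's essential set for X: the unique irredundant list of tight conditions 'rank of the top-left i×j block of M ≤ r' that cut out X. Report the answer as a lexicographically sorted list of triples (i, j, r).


Computing R[i][j] = min implied NW-rank bound (n=5, 16 conditions):

  row 1: 0 0 0 0 1
  row 2: 0 0 0 1 2
  row 3: 0 0 1 2 3
  row 4: 0 1 2 3 4
  row 5: 1 2 3 4 5

hence w(1..5) = (5, 4, 3, 2, 1).

Fulton essential set (4 of the 10 Rothe cells):

[(1, 4, 0), (2, 3, 0), (3, 2, 0), (4, 1, 0)]


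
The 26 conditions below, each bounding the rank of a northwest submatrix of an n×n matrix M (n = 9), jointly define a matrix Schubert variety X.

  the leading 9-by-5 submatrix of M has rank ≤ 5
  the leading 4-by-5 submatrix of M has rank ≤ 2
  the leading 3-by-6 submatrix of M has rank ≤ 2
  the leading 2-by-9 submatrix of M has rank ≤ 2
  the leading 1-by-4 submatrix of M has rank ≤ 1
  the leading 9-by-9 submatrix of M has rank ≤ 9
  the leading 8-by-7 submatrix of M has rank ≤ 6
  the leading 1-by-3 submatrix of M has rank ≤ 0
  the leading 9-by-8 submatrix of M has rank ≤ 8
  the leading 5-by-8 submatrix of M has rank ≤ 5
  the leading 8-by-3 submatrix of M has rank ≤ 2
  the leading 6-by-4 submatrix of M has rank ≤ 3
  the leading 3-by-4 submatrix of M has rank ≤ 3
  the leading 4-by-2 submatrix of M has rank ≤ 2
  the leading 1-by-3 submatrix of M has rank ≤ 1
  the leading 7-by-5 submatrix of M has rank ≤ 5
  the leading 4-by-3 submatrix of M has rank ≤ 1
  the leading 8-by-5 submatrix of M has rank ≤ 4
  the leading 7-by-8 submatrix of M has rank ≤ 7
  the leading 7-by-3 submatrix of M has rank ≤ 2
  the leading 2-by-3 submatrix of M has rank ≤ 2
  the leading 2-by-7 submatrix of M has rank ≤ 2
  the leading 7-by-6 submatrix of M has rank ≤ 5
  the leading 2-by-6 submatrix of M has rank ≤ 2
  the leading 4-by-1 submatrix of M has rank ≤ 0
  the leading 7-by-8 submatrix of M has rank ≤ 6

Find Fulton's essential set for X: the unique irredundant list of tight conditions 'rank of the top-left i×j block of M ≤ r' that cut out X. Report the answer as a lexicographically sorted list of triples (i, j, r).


Rank table r_w(9×9) implied by the 26 constraints:

  row 1: 0 0 0 1 1 1 1 1 1
  row 2: 0 1 1 2 2 2 2 2 2
  row 3: 0 1 1 2 2 2 3 3 3
  row 4: 0 1 1 2 2 3 4 4 4
  row 5: 1 2 2 3 3 4 5 5 5
  row 6: 1 2 2 3 4 5 6 6 6
  row 7: 1 2 2 3 4 5 6 6 7
  row 8: 1 2 2 3 4 5 6 7 8
  row 9: 1 2 3 4 5 6 7 8 9

hence w(1..9) = (4, 2, 7, 6, 1, 5, 9, 8, 3).

Fulton essential set (7 of the 15 Rothe cells):

[(1, 3, 0), (3, 6, 2), (4, 1, 0), (4, 3, 1), (4, 5, 2), (7, 8, 6), (8, 3, 2)]


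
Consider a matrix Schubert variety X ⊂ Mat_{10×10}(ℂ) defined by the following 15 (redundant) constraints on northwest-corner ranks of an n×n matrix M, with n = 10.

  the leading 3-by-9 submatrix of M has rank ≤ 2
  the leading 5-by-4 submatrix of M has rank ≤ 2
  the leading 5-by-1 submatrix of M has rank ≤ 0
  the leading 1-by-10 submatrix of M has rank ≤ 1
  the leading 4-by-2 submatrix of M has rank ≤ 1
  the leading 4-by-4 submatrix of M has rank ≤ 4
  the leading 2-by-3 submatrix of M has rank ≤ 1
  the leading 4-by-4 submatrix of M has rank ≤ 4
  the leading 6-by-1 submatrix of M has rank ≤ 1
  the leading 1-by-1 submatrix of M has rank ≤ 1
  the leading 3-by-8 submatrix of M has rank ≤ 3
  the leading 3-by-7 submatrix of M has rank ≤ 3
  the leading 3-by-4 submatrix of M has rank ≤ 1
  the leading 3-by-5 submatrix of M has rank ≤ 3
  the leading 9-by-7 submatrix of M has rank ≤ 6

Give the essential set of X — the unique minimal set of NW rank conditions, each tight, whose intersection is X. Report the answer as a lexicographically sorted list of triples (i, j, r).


The tightest implied rank at each (i,j), from the 15 conditions:

  R[1]: 0  1  1  1  1  1  1  1  1  1
  R[2]: 0  1  1  1  2  2  2  2  2  2
  R[3]: 0  1  1  1  2  2  2  2  2  3
  R[4]: 0  1  2  2  3  3  3  3  3  4
  R[5]: 0  1  2  2  3  4  4  4  4  5
  R[6]: 1  2  3  3  4  5  5  5  5  6
  R[7]: 1  2  3  4  5  6  6  6  6  7
  R[8]: 1  2  3  4  5  6  6  7  7  8
  R[9]: 1  2  3  4  5  6  6  7  8  9
  R[10]: 1  2  3  4  5  6  7  8  9  10

reading off 1-entries of Δ²R: w = (2, 5, 10, 3, 6, 1, 4, 8, 9, 7).

Fulton essential set (5 of the 16 Rothe cells):

[(3, 4, 1), (3, 9, 2), (5, 1, 0), (5, 4, 2), (9, 7, 6)]


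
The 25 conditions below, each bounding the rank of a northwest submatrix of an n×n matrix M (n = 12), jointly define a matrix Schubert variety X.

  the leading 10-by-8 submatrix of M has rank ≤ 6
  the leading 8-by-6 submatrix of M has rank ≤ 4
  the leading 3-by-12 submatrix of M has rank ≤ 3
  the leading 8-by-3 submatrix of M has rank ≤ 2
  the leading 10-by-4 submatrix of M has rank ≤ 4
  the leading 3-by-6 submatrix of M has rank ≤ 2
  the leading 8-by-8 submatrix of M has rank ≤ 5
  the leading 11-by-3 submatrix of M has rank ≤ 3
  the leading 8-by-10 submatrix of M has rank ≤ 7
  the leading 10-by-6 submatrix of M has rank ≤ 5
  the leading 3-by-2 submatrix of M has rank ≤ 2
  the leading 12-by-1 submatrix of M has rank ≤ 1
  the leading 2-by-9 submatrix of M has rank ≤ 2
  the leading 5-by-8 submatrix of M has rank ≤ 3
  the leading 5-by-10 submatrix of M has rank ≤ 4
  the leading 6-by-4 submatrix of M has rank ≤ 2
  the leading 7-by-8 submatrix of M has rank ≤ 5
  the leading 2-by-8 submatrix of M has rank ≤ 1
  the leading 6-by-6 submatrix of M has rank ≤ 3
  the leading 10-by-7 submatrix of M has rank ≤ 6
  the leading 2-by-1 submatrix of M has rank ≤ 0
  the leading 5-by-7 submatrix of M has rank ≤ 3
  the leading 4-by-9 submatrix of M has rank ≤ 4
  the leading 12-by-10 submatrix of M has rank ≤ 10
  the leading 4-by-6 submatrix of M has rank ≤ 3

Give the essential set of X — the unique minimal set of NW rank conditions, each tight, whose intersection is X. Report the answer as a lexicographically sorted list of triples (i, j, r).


The tightest implied rank at each (i,j), from the 25 conditions:

  row 1: 0 1 1 1 1 1 1 1 1 1 1 1
  row 2: 0 1 1 1 1 1 1 1 2 2 2 2
  row 3: 1 2 2 2 2 2 2 2 3 3 3 3
  row 4: 1 2 2 2 3 3 3 3 4 4 4 4
  row 5: 1 2 2 2 3 3 3 3 4 4 5 5
  row 6: 1 2 2 2 3 3 4 4 5 5 6 6
  row 7: 1 2 2 3 4 4 5 5 6 6 7 7
  row 8: 1 2 2 3 4 4 5 5 6 7 8 8
  row 9: 1 2 3 4 5 5 6 6 7 8 9 9
  row 10: 1 2 3 4 5 5 6 6 7 8 9 10
  row 11: 1 2 3 4 5 6 7 7 8 9 10 11
  row 12: 1 2 3 4 5 6 7 8 9 10 11 12

reading off 1-entries of Δ²R: w = (2, 9, 1, 5, 11, 7, 4, 10, 3, 12, 6, 8).

|D(w)|=25, |Ess(w)|=11:

[(2, 1, 0), (2, 8, 1), (5, 8, 3), (5, 10, 4), (6, 4, 2), (6, 6, 3), (8, 3, 2), (8, 6, 4), (8, 8, 5), (10, 6, 5), (10, 8, 6)]


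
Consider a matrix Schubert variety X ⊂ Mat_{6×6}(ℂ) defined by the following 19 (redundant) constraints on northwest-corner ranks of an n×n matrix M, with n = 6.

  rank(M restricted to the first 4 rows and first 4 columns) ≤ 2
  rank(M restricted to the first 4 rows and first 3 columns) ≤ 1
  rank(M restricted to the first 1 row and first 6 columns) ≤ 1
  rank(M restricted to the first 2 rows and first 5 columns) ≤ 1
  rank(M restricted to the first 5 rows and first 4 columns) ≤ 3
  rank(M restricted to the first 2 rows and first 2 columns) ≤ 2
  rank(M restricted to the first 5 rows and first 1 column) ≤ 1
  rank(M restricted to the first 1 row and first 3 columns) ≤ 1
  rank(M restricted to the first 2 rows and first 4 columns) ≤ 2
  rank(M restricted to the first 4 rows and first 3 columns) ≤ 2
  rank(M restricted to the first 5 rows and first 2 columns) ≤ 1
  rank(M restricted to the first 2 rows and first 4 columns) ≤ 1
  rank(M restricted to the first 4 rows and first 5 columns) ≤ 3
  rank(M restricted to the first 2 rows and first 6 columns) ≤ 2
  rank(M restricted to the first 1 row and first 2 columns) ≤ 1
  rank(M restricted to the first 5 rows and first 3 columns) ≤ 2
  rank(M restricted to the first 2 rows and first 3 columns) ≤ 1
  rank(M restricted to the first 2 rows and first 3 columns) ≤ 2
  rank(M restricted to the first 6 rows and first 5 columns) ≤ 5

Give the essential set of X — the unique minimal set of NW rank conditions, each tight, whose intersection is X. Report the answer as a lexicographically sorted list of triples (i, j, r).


Computing R[i][j] = min implied NW-rank bound (n=6, 19 conditions):

  row 1: 1, 1, 1, 1, 1, 1
  row 2: 1, 1, 1, 1, 1, 2
  row 3: 1, 1, 1, 2, 2, 3
  row 4: 1, 1, 1, 2, 3, 4
  row 5: 1, 1, 2, 3, 4, 5
  row 6: 1, 2, 3, 4, 5, 6

hence w(1..6) = (1, 6, 4, 5, 3, 2).

3 SE-corners of the 9-cell Rothe diagram give Ess(w):

[(2, 5, 1), (4, 3, 1), (5, 2, 1)]


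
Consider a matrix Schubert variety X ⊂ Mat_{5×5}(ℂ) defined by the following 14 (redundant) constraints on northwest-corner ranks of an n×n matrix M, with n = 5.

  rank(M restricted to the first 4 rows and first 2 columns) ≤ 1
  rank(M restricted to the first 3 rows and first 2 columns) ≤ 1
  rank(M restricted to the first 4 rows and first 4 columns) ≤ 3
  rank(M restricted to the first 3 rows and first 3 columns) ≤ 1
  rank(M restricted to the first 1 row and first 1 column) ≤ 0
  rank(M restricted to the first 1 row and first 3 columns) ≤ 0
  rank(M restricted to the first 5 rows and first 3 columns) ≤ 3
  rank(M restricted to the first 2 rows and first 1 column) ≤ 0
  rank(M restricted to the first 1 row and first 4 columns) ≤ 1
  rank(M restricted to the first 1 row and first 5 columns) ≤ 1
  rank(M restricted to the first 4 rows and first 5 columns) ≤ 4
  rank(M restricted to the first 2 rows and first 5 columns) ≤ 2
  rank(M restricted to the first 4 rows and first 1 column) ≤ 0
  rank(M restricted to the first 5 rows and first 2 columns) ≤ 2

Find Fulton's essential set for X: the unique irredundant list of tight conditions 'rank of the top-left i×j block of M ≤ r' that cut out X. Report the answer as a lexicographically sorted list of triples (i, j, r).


Rank table r_w(5×5) implied by the 14 constraints:

  i=1: 0  0  0  1  1
  i=2: 0  1  1  2  2
  i=3: 0  1  1  2  3
  i=4: 0  1  2  3  4
  i=5: 1  2  3  4  5

reading off 1-entries of Δ²R: w = (4, 2, 5, 3, 1).

Fulton essential set (3 of the 7 Rothe cells):

[(1, 3, 0), (3, 3, 1), (4, 1, 0)]


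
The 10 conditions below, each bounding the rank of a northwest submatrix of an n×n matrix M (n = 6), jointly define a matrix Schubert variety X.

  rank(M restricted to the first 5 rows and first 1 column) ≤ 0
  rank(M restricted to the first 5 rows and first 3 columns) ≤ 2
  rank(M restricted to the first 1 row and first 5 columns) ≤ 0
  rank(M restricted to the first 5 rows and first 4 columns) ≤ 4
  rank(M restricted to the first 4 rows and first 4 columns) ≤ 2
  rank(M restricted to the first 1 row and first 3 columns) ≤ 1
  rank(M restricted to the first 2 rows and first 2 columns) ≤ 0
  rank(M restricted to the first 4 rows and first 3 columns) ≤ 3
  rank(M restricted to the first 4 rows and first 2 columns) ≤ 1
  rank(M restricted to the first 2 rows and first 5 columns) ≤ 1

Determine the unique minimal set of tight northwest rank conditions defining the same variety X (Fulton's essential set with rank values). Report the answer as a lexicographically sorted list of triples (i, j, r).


The tightest implied rank at each (i,j), from the 10 conditions:

  row 1: 0  0  0  0  0  1
  row 2: 0  0  1  1  1  2
  row 3: 0  1  2  2  2  3
  row 4: 0  1  2  2  3  4
  row 5: 0  1  2  3  4  5
  row 6: 1  2  3  4  5  6

hence w(1..6) = (6, 3, 2, 5, 4, 1).

Rothe diagram D(w) (11 cells), 4 SE-corners (essential conditions):

[(1, 5, 0), (2, 2, 0), (4, 4, 2), (5, 1, 0)]


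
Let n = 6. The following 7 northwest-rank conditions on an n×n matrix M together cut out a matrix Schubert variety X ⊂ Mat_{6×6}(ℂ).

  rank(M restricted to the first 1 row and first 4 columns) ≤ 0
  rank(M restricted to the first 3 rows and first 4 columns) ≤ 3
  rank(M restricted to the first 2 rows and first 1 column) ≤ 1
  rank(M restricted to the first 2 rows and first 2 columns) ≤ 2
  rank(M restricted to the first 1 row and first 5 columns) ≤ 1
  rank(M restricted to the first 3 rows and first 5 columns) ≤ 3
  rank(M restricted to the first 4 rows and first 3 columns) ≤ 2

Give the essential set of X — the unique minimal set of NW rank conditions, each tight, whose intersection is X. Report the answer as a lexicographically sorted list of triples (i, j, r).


Reconstructing r_w from the 7 given conditions:

  row 1: 0 0 0 0 1 1
  row 2: 1 1 1 1 2 2
  row 3: 1 2 2 2 3 3
  row 4: 1 2 2 3 4 4
  row 5: 1 2 3 4 5 5
  row 6: 1 2 3 4 5 6

reading off 1-entries of Δ²R: w = (5, 1, 2, 4, 3, 6).

Fulton essential set (2 of the 5 Rothe cells):

[(1, 4, 0), (4, 3, 2)]


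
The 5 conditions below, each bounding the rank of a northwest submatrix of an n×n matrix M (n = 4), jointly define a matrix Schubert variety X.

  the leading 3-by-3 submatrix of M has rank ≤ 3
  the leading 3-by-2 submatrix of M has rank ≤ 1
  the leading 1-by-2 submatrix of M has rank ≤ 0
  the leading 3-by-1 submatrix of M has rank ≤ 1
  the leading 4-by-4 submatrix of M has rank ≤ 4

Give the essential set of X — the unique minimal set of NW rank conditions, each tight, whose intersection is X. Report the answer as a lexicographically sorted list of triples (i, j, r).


Reconstructing r_w from the 5 given conditions:

  0 0 1 1
  1 1 2 2
  1 1 2 3
  1 2 3 4

hence w(1..4) = (3, 1, 4, 2).

ℓ(w)=3; the 2 essential cells (i,j,r):

[(1, 2, 0), (3, 2, 1)]


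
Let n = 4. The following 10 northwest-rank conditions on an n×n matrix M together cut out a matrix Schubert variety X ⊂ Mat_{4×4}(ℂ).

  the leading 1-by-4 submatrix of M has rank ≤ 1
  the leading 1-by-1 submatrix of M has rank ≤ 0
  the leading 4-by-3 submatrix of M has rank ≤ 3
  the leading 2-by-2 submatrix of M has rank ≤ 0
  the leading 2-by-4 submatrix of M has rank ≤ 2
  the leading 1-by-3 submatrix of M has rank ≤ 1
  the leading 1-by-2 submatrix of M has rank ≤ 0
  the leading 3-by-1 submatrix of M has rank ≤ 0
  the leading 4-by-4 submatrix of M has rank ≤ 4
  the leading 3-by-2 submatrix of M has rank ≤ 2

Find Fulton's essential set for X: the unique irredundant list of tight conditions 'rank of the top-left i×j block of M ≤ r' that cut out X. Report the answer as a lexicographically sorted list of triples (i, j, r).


Computing R[i][j] = min implied NW-rank bound (n=4, 10 conditions):

  R[1]: 0 | 0 | 1 | 1
  R[2]: 0 | 0 | 1 | 2
  R[3]: 0 | 1 | 2 | 3
  R[4]: 1 | 2 | 3 | 4

so w = (3, 4, 2, 1).

Rothe diagram D(w) (5 cells), 2 SE-corners (essential conditions):

[(2, 2, 0), (3, 1, 0)]


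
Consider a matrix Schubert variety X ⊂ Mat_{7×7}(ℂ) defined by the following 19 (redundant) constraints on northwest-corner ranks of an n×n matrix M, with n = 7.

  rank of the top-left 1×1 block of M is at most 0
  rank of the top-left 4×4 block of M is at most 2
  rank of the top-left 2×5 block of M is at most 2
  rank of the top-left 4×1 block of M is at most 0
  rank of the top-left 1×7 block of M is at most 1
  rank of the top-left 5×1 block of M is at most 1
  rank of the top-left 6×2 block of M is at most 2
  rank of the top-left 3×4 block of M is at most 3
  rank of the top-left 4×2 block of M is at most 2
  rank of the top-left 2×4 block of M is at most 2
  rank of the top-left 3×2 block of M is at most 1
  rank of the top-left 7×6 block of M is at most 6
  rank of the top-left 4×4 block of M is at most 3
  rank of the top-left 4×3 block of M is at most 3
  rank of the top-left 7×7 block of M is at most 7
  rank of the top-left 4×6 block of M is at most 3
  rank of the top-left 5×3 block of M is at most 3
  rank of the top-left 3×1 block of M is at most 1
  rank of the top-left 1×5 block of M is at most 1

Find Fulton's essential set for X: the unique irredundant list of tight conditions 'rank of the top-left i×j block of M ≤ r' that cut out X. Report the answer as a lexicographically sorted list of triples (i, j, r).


Computing R[i][j] = min implied NW-rank bound (n=7, 19 conditions):

  R[1]: 0, 1, 1, 1, 1, 1, 1
  R[2]: 0, 1, 2, 2, 2, 2, 2
  R[3]: 0, 1, 2, 2, 3, 3, 3
  R[4]: 0, 1, 2, 2, 3, 3, 4
  R[5]: 1, 2, 3, 3, 4, 4, 5
  R[6]: 1, 2, 3, 4, 5, 5, 6
  R[7]: 1, 2, 3, 4, 5, 6, 7

hence w(1..7) = (2, 3, 5, 7, 1, 4, 6).

D(w) has 7 cells with 3 SE-corners; essential set:

[(4, 1, 0), (4, 4, 2), (4, 6, 3)]


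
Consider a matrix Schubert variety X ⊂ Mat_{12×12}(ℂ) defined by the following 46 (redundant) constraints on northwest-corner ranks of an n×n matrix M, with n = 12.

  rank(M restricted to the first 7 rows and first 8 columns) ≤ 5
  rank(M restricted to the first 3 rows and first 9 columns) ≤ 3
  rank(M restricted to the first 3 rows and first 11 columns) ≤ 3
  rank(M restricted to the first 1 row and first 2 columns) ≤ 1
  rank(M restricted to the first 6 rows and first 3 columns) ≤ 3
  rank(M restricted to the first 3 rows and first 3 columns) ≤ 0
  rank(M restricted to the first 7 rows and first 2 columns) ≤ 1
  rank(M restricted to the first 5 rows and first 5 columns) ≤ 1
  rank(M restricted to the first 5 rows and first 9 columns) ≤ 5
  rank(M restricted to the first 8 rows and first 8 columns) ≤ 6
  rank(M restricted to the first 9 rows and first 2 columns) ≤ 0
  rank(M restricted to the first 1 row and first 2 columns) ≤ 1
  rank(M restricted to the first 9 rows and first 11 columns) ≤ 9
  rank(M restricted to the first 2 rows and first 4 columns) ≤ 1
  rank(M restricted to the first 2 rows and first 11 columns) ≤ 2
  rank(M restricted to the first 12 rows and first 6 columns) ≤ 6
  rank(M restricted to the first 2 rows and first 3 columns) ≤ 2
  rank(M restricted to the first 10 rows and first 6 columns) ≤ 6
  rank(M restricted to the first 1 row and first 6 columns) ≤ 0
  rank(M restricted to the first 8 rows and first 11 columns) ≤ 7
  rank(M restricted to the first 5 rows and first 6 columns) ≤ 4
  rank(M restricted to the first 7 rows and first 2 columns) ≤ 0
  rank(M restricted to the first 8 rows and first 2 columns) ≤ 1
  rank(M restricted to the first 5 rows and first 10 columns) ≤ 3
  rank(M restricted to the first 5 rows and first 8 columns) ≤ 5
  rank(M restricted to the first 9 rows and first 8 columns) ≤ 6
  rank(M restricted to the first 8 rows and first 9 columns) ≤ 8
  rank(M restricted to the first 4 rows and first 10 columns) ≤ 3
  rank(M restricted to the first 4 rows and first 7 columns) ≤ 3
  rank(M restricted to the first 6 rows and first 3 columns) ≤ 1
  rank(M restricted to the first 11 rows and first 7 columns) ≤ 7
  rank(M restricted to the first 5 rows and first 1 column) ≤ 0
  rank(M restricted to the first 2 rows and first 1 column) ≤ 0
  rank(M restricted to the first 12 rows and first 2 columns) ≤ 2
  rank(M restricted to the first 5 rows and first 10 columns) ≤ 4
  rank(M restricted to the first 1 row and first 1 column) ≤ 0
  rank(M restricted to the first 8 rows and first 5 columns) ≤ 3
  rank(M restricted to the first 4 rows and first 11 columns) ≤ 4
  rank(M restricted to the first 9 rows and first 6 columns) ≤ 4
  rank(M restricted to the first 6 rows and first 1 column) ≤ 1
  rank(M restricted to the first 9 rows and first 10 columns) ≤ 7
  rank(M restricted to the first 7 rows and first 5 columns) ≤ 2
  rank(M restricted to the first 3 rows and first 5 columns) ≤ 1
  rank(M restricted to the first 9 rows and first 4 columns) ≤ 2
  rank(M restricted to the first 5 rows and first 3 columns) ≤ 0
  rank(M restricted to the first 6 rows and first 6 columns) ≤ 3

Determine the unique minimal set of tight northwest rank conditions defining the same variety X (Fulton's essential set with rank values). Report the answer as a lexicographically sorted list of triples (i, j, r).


The tightest implied rank at each (i,j), from the 46 conditions:

  row 1: 0 0 0 0 0 0 1 1 1 1 1 1
  row 2: 0 0 0 1 1 1 2 2 2 2 2 2
  row 3: 0 0 0 1 1 2 3 3 3 3 3 3
  row 4: 0 0 0 1 1 2 3 3 3 3 4 4
  row 5: 0 0 0 1 1 2 3 3 3 3 4 5
  row 6: 0 0 1 2 2 3 4 4 4 4 5 6
  row 7: 0 0 1 2 2 3 4 5 5 5 6 7
  row 8: 0 0 1 2 3 4 5 6 6 6 7 8
  row 9: 0 0 1 2 3 4 5 6 7 7 8 9
  row 10: 1 1 2 3 4 5 6 7 8 8 9 10
  row 11: 1 2 3 4 5 6 7 8 9 9 10 11
  row 12: 1 2 3 4 5 6 7 8 9 10 11 12

second differences of R give the permutation w = (7, 4, 6, 11, 12, 3, 8, 5, 9, 1, 2, 10).

|D(w)|=36, |Ess(w)|=6:

[(1, 6, 0), (5, 3, 0), (5, 5, 1), (5, 10, 3), (7, 5, 2), (9, 2, 0)]


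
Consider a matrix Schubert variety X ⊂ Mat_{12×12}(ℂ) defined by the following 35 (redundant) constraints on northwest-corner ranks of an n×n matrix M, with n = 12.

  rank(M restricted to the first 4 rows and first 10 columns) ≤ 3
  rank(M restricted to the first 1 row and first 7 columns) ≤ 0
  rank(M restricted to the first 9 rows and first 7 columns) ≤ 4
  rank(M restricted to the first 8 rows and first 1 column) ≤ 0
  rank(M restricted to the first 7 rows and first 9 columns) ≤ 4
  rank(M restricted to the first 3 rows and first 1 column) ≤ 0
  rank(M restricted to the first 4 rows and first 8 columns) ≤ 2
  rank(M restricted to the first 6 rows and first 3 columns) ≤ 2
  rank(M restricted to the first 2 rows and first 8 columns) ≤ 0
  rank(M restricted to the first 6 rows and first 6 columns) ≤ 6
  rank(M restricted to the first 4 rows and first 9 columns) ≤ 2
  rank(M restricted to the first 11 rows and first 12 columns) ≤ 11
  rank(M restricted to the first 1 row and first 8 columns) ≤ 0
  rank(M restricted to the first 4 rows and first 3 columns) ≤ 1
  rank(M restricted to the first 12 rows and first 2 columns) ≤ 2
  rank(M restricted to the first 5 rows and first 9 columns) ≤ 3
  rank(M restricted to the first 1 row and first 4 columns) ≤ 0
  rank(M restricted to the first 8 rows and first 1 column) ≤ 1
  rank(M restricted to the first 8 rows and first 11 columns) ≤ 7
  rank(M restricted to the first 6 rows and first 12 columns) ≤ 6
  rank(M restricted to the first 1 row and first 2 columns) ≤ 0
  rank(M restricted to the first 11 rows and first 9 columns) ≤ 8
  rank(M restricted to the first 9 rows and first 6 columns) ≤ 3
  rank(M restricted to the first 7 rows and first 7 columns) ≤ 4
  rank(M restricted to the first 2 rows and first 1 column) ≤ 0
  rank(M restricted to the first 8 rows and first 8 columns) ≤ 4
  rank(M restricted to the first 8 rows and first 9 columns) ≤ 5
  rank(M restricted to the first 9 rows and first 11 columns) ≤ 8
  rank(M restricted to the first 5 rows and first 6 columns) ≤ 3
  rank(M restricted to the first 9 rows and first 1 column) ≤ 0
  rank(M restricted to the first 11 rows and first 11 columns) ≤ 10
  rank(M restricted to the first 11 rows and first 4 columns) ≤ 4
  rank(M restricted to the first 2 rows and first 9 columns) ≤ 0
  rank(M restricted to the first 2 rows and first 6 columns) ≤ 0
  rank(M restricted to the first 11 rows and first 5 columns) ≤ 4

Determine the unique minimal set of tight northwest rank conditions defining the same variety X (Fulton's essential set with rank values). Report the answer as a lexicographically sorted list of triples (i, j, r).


Propagating the 35 rank bounds to every northwest block:

  R[1]: 0  0  0  0  0  0  0  0  0  1  1  1
  R[2]: 0  0  0  0  0  0  0  0  0  1  2  2
  R[3]: 0  1  1  1  1  1  1  1  1  2  3  3
  R[4]: 0  1  1  2  2  2  2  2  2  3  4  4
  R[5]: 0  1  2  3  3  3  3  3  3  4  5  5
  R[6]: 0  1  2  3  3  3  4  4  4  5  6  6
  R[7]: 0  1  2  3  3  3  4  4  4  5  6  7
  R[8]: 0  1  2  3  3  3  4  4  5  6  7  8
  R[9]: 0  1  2  3  3  3  4  5  6  7  8  9
  R[10]: 1  2  3  4  4  4  5  6  7  8  9  10
  R[11]: 1  2  3  4  4  5  6  7  8  9  10  11
  R[12]: 1  2  3  4  5  6  7  8  9  10  11  12

second differences of R give the permutation w = (10, 11, 2, 4, 3, 7, 12, 9, 8, 1, 6, 5).

Fulton essential set (7 of the 38 Rothe cells):

[(2, 9, 0), (4, 3, 1), (7, 9, 4), (8, 8, 4), (9, 1, 0), (9, 6, 3), (11, 5, 4)]


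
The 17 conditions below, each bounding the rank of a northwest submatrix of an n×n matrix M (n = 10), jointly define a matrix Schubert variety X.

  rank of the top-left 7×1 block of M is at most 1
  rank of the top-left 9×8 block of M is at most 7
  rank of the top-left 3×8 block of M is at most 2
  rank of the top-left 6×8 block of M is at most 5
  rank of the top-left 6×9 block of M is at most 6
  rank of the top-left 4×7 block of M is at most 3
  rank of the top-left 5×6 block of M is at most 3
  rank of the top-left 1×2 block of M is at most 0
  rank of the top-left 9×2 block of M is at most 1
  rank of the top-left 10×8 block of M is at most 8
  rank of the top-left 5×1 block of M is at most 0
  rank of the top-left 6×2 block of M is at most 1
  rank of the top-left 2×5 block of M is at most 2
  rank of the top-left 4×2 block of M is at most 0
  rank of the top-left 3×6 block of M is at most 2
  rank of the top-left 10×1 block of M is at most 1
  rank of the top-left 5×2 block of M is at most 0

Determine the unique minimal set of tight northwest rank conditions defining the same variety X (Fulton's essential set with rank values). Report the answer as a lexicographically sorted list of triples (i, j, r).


The tightest implied rank at each (i,j), from the 17 conditions:

  i=1: 0 0 1 1 1 1 1 1 1 1
  i=2: 0 0 1 2 2 2 2 2 2 2
  i=3: 0 0 1 2 2 2 2 2 3 3
  i=4: 0 0 1 2 3 3 3 3 4 4
  i=5: 0 0 1 2 3 3 4 4 5 5
  i=6: 1 1 2 3 4 4 5 5 6 6
  i=7: 1 1 2 3 4 5 6 6 7 7
  i=8: 1 1 2 3 4 5 6 7 8 8
  i=9: 1 1 2 3 4 5 6 7 8 9
  i=10: 1 2 3 4 5 6 7 8 9 10

giving w = (3, 4, 9, 5, 7, 1, 6, 8, 10, 2) via Δ²R.

Rothe diagram D(w) (18 cells), 4 SE-corners (essential conditions):

[(3, 8, 2), (5, 2, 0), (5, 6, 3), (9, 2, 1)]


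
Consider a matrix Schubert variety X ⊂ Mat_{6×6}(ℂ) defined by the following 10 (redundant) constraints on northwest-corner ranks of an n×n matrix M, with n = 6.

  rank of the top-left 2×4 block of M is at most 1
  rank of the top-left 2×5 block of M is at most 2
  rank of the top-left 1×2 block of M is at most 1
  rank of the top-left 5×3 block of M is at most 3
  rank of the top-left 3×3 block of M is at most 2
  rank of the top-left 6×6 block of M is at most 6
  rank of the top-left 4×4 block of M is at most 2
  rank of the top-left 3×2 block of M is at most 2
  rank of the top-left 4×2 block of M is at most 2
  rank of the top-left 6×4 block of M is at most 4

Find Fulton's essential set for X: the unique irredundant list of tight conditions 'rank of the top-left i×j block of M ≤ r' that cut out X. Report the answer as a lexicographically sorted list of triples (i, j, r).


The tightest implied rank at each (i,j), from the 10 conditions:

  row 1: 1 1 1 1 1 1
  row 2: 1 1 1 1 2 2
  row 3: 1 2 2 2 3 3
  row 4: 1 2 2 2 3 4
  row 5: 1 2 3 3 4 5
  row 6: 1 2 3 4 5 6

giving w = (1, 5, 2, 6, 3, 4) via Δ²R.

ℓ(w)=5; the 2 essential cells (i,j,r):

[(2, 4, 1), (4, 4, 2)]
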